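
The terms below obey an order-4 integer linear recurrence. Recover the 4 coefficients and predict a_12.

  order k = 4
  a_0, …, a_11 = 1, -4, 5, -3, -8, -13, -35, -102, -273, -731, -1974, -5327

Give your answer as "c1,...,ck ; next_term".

  a_4 = 2·-3 + 1·5 + 2·-4 + 1·1 = -8
  a_5 = 2·-8 + 1·-3 + 2·5 + 1·-4 = -13
  a_6 = 2·-13 + 1·-8 + 2·-3 + 1·5 = -35
  a_7 = 2·-35 + 1·-13 + 2·-8 + 1·-3 = -102
  a_8 = 2·-102 + 1·-35 + 2·-13 + 1·-8 = -273
  a_9 = 2·-273 + 1·-102 + 2·-35 + 1·-13 = -731
  a_10 = 2·-731 + 1·-273 + 2·-102 + 1·-35 = -1974
  a_11 = 2·-1974 + 1·-731 + 2·-273 + 1·-102 = -5327
  a_12 = 2·-5327 + 1·-1974 + 2·-731 + 1·-273 = -14363

2,1,2,1 ; -14363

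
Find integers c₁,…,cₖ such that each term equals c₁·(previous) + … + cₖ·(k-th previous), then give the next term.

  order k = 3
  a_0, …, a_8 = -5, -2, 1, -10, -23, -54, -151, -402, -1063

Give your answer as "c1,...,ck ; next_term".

  a_3 = 2·1 + 1·-2 + 2·-5 = -10
  a_4 = 2·-10 + 1·1 + 2·-2 = -23
  a_5 = 2·-23 + 1·-10 + 2·1 = -54
  a_6 = 2·-54 + 1·-23 + 2·-10 = -151
  a_7 = 2·-151 + 1·-54 + 2·-23 = -402
  a_8 = 2·-402 + 1·-151 + 2·-54 = -1063
  a_9 = 2·-1063 + 1·-402 + 2·-151 = -2830

2,1,2 ; -2830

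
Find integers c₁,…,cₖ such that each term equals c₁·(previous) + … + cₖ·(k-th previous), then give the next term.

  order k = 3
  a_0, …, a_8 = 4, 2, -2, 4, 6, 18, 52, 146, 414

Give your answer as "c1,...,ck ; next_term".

2,2,1 ; 1172

  a_3 = 2·-2 + 2·2 + 1·4 = 4
  a_4 = 2·4 + 2·-2 + 1·2 = 6
  a_5 = 2·6 + 2·4 + 1·-2 = 18
  a_6 = 2·18 + 2·6 + 1·4 = 52
  a_7 = 2·52 + 2·18 + 1·6 = 146
  a_8 = 2·146 + 2·52 + 1·18 = 414
  a_9 = 2·414 + 2·146 + 1·52 = 1172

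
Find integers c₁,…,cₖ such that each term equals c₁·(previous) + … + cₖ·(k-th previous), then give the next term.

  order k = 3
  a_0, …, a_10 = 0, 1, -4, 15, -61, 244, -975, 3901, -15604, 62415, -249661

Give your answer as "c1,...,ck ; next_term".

-3,3,-4 ; 998644

  a_3 = -3·-4 + 3·1 + -4·0 = 15
  a_4 = -3·15 + 3·-4 + -4·1 = -61
  a_5 = -3·-61 + 3·15 + -4·-4 = 244
  a_6 = -3·244 + 3·-61 + -4·15 = -975
  a_7 = -3·-975 + 3·244 + -4·-61 = 3901
  a_8 = -3·3901 + 3·-975 + -4·244 = -15604
  a_9 = -3·-15604 + 3·3901 + -4·-975 = 62415
  a_10 = -3·62415 + 3·-15604 + -4·3901 = -249661
  a_11 = -3·-249661 + 3·62415 + -4·-15604 = 998644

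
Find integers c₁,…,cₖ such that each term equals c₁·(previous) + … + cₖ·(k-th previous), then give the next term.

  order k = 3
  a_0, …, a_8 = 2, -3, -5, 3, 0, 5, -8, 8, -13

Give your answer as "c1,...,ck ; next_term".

-1,0,-1 ; 21

  a_3 = -1·-5 + 0·-3 + -1·2 = 3
  a_4 = -1·3 + 0·-5 + -1·-3 = 0
  a_5 = -1·0 + 0·3 + -1·-5 = 5
  a_6 = -1·5 + 0·0 + -1·3 = -8
  a_7 = -1·-8 + 0·5 + -1·0 = 8
  a_8 = -1·8 + 0·-8 + -1·5 = -13
  a_9 = -1·-13 + 0·8 + -1·-8 = 21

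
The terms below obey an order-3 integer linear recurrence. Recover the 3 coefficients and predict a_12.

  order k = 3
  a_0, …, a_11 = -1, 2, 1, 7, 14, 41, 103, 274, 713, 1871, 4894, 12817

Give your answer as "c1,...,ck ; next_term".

  a_3 = 2·1 + 2·2 + -1·-1 = 7
  a_4 = 2·7 + 2·1 + -1·2 = 14
  a_5 = 2·14 + 2·7 + -1·1 = 41
  a_6 = 2·41 + 2·14 + -1·7 = 103
  a_7 = 2·103 + 2·41 + -1·14 = 274
  a_8 = 2·274 + 2·103 + -1·41 = 713
  a_9 = 2·713 + 2·274 + -1·103 = 1871
  a_10 = 2·1871 + 2·713 + -1·274 = 4894
  a_11 = 2·4894 + 2·1871 + -1·713 = 12817
  a_12 = 2·12817 + 2·4894 + -1·1871 = 33551

2,2,-1 ; 33551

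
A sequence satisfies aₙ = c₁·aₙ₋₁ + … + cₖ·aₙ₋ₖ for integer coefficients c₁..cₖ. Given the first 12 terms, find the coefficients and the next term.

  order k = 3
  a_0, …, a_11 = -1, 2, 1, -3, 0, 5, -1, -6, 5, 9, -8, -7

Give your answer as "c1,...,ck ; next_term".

  a_3 = 1·1 + -1·2 + 2·-1 = -3
  a_4 = 1·-3 + -1·1 + 2·2 = 0
  a_5 = 1·0 + -1·-3 + 2·1 = 5
  a_6 = 1·5 + -1·0 + 2·-3 = -1
  a_7 = 1·-1 + -1·5 + 2·0 = -6
  a_8 = 1·-6 + -1·-1 + 2·5 = 5
  a_9 = 1·5 + -1·-6 + 2·-1 = 9
  a_10 = 1·9 + -1·5 + 2·-6 = -8
  a_11 = 1·-8 + -1·9 + 2·5 = -7
  a_12 = 1·-7 + -1·-8 + 2·9 = 19

1,-1,2 ; 19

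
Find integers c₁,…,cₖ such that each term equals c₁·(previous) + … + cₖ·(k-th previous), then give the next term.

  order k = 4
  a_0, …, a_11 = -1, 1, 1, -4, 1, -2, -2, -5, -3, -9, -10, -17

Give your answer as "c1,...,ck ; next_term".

  a_4 = 0·-4 + 1·1 + 1·1 + 1·-1 = 1
  a_5 = 0·1 + 1·-4 + 1·1 + 1·1 = -2
  a_6 = 0·-2 + 1·1 + 1·-4 + 1·1 = -2
  a_7 = 0·-2 + 1·-2 + 1·1 + 1·-4 = -5
  a_8 = 0·-5 + 1·-2 + 1·-2 + 1·1 = -3
  a_9 = 0·-3 + 1·-5 + 1·-2 + 1·-2 = -9
  a_10 = 0·-9 + 1·-3 + 1·-5 + 1·-2 = -10
  a_11 = 0·-10 + 1·-9 + 1·-3 + 1·-5 = -17
  a_12 = 0·-17 + 1·-10 + 1·-9 + 1·-3 = -22

0,1,1,1 ; -22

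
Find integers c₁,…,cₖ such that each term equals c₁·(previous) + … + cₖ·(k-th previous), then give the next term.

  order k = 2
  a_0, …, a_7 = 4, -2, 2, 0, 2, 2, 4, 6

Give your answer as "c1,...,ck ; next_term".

  a_2 = 1·-2 + 1·4 = 2
  a_3 = 1·2 + 1·-2 = 0
  a_4 = 1·0 + 1·2 = 2
  a_5 = 1·2 + 1·0 = 2
  a_6 = 1·2 + 1·2 = 4
  a_7 = 1·4 + 1·2 = 6
  a_8 = 1·6 + 1·4 = 10

1,1 ; 10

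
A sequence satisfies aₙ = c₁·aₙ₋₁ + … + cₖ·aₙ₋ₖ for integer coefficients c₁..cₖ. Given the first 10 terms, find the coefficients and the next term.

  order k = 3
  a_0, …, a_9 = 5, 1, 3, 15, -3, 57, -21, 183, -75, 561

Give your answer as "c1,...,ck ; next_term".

  a_3 = -1·3 + 3·1 + 3·5 = 15
  a_4 = -1·15 + 3·3 + 3·1 = -3
  a_5 = -1·-3 + 3·15 + 3·3 = 57
  a_6 = -1·57 + 3·-3 + 3·15 = -21
  a_7 = -1·-21 + 3·57 + 3·-3 = 183
  a_8 = -1·183 + 3·-21 + 3·57 = -75
  a_9 = -1·-75 + 3·183 + 3·-21 = 561
  a_10 = -1·561 + 3·-75 + 3·183 = -237

-1,3,3 ; -237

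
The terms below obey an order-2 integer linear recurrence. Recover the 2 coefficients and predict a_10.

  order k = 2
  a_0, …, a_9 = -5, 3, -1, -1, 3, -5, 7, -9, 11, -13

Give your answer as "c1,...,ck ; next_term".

-2,-1 ; 15

  a_2 = -2·3 + -1·-5 = -1
  a_3 = -2·-1 + -1·3 = -1
  a_4 = -2·-1 + -1·-1 = 3
  a_5 = -2·3 + -1·-1 = -5
  a_6 = -2·-5 + -1·3 = 7
  a_7 = -2·7 + -1·-5 = -9
  a_8 = -2·-9 + -1·7 = 11
  a_9 = -2·11 + -1·-9 = -13
  a_10 = -2·-13 + -1·11 = 15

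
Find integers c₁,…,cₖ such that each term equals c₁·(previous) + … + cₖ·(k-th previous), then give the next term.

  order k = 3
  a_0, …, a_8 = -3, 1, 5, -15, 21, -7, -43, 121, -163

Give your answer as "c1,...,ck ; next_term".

  a_3 = -2·5 + -2·1 + 1·-3 = -15
  a_4 = -2·-15 + -2·5 + 1·1 = 21
  a_5 = -2·21 + -2·-15 + 1·5 = -7
  a_6 = -2·-7 + -2·21 + 1·-15 = -43
  a_7 = -2·-43 + -2·-7 + 1·21 = 121
  a_8 = -2·121 + -2·-43 + 1·-7 = -163
  a_9 = -2·-163 + -2·121 + 1·-43 = 41

-2,-2,1 ; 41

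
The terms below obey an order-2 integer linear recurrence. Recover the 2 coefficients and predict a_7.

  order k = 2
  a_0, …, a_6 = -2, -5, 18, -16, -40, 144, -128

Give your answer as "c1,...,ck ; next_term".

  a_2 = -2·-5 + -4·-2 = 18
  a_3 = -2·18 + -4·-5 = -16
  a_4 = -2·-16 + -4·18 = -40
  a_5 = -2·-40 + -4·-16 = 144
  a_6 = -2·144 + -4·-40 = -128
  a_7 = -2·-128 + -4·144 = -320

-2,-4 ; -320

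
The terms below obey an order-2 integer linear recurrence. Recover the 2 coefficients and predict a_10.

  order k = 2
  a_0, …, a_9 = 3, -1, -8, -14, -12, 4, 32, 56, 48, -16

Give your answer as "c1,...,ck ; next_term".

  a_2 = 2·-1 + -2·3 = -8
  a_3 = 2·-8 + -2·-1 = -14
  a_4 = 2·-14 + -2·-8 = -12
  a_5 = 2·-12 + -2·-14 = 4
  a_6 = 2·4 + -2·-12 = 32
  a_7 = 2·32 + -2·4 = 56
  a_8 = 2·56 + -2·32 = 48
  a_9 = 2·48 + -2·56 = -16
  a_10 = 2·-16 + -2·48 = -128

2,-2 ; -128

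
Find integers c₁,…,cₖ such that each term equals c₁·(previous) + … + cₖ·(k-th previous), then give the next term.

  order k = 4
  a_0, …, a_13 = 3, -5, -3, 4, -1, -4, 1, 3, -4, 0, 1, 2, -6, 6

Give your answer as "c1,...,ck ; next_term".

  a_4 = -1·4 + 0·-3 + 0·-5 + 1·3 = -1
  a_5 = -1·-1 + 0·4 + 0·-3 + 1·-5 = -4
  a_6 = -1·-4 + 0·-1 + 0·4 + 1·-3 = 1
  a_7 = -1·1 + 0·-4 + 0·-1 + 1·4 = 3
  a_8 = -1·3 + 0·1 + 0·-4 + 1·-1 = -4
  a_9 = -1·-4 + 0·3 + 0·1 + 1·-4 = 0
  a_10 = -1·0 + 0·-4 + 0·3 + 1·1 = 1
  a_11 = -1·1 + 0·0 + 0·-4 + 1·3 = 2
  a_12 = -1·2 + 0·1 + 0·0 + 1·-4 = -6
  a_13 = -1·-6 + 0·2 + 0·1 + 1·0 = 6
  a_14 = -1·6 + 0·-6 + 0·2 + 1·1 = -5

-1,0,0,1 ; -5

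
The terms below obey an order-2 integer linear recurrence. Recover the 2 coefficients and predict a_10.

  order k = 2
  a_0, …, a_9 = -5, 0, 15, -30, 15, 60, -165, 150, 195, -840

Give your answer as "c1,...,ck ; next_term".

  a_2 = -2·0 + -3·-5 = 15
  a_3 = -2·15 + -3·0 = -30
  a_4 = -2·-30 + -3·15 = 15
  a_5 = -2·15 + -3·-30 = 60
  a_6 = -2·60 + -3·15 = -165
  a_7 = -2·-165 + -3·60 = 150
  a_8 = -2·150 + -3·-165 = 195
  a_9 = -2·195 + -3·150 = -840
  a_10 = -2·-840 + -3·195 = 1095

-2,-3 ; 1095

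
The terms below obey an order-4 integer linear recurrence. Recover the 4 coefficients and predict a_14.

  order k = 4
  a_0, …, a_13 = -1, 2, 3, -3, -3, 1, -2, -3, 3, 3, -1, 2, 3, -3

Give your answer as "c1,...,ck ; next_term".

  a_4 = 1·-3 + -1·3 + 1·2 + -1·-1 = -3
  a_5 = 1·-3 + -1·-3 + 1·3 + -1·2 = 1
  a_6 = 1·1 + -1·-3 + 1·-3 + -1·3 = -2
  a_7 = 1·-2 + -1·1 + 1·-3 + -1·-3 = -3
  a_8 = 1·-3 + -1·-2 + 1·1 + -1·-3 = 3
  a_9 = 1·3 + -1·-3 + 1·-2 + -1·1 = 3
  a_10 = 1·3 + -1·3 + 1·-3 + -1·-2 = -1
  a_11 = 1·-1 + -1·3 + 1·3 + -1·-3 = 2
  a_12 = 1·2 + -1·-1 + 1·3 + -1·3 = 3
  a_13 = 1·3 + -1·2 + 1·-1 + -1·3 = -3
  a_14 = 1·-3 + -1·3 + 1·2 + -1·-1 = -3

1,-1,1,-1 ; -3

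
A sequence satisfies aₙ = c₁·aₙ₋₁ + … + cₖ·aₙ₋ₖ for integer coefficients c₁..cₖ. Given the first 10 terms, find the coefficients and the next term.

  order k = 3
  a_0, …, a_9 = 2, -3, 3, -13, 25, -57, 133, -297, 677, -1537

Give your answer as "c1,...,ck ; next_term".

  a_3 = -1·3 + 2·-3 + -2·2 = -13
  a_4 = -1·-13 + 2·3 + -2·-3 = 25
  a_5 = -1·25 + 2·-13 + -2·3 = -57
  a_6 = -1·-57 + 2·25 + -2·-13 = 133
  a_7 = -1·133 + 2·-57 + -2·25 = -297
  a_8 = -1·-297 + 2·133 + -2·-57 = 677
  a_9 = -1·677 + 2·-297 + -2·133 = -1537
  a_10 = -1·-1537 + 2·677 + -2·-297 = 3485

-1,2,-2 ; 3485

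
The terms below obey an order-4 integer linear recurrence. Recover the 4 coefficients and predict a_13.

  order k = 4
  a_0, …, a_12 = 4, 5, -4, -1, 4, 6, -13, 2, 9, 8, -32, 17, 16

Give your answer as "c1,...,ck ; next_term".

-1,-1,-1,1 ; 7

  a_4 = -1·-1 + -1·-4 + -1·5 + 1·4 = 4
  a_5 = -1·4 + -1·-1 + -1·-4 + 1·5 = 6
  a_6 = -1·6 + -1·4 + -1·-1 + 1·-4 = -13
  a_7 = -1·-13 + -1·6 + -1·4 + 1·-1 = 2
  a_8 = -1·2 + -1·-13 + -1·6 + 1·4 = 9
  a_9 = -1·9 + -1·2 + -1·-13 + 1·6 = 8
  a_10 = -1·8 + -1·9 + -1·2 + 1·-13 = -32
  a_11 = -1·-32 + -1·8 + -1·9 + 1·2 = 17
  a_12 = -1·17 + -1·-32 + -1·8 + 1·9 = 16
  a_13 = -1·16 + -1·17 + -1·-32 + 1·8 = 7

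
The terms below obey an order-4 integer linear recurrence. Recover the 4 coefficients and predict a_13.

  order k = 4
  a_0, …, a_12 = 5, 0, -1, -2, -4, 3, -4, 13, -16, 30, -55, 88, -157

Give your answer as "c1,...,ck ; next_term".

-1,1,-1,-1 ; 270

  a_4 = -1·-2 + 1·-1 + -1·0 + -1·5 = -4
  a_5 = -1·-4 + 1·-2 + -1·-1 + -1·0 = 3
  a_6 = -1·3 + 1·-4 + -1·-2 + -1·-1 = -4
  a_7 = -1·-4 + 1·3 + -1·-4 + -1·-2 = 13
  a_8 = -1·13 + 1·-4 + -1·3 + -1·-4 = -16
  a_9 = -1·-16 + 1·13 + -1·-4 + -1·3 = 30
  a_10 = -1·30 + 1·-16 + -1·13 + -1·-4 = -55
  a_11 = -1·-55 + 1·30 + -1·-16 + -1·13 = 88
  a_12 = -1·88 + 1·-55 + -1·30 + -1·-16 = -157
  a_13 = -1·-157 + 1·88 + -1·-55 + -1·30 = 270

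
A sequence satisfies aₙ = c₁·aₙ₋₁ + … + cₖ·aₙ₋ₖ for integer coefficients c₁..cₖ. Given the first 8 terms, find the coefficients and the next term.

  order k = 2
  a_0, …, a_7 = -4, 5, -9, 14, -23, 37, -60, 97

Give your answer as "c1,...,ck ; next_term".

-1,1 ; -157

  a_2 = -1·5 + 1·-4 = -9
  a_3 = -1·-9 + 1·5 = 14
  a_4 = -1·14 + 1·-9 = -23
  a_5 = -1·-23 + 1·14 = 37
  a_6 = -1·37 + 1·-23 = -60
  a_7 = -1·-60 + 1·37 = 97
  a_8 = -1·97 + 1·-60 = -157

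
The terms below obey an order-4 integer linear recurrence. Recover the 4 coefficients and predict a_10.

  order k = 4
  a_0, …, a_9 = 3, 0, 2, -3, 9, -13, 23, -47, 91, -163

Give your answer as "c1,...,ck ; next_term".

  a_4 = -1·-3 + 0·2 + -2·0 + 2·3 = 9
  a_5 = -1·9 + 0·-3 + -2·2 + 2·0 = -13
  a_6 = -1·-13 + 0·9 + -2·-3 + 2·2 = 23
  a_7 = -1·23 + 0·-13 + -2·9 + 2·-3 = -47
  a_8 = -1·-47 + 0·23 + -2·-13 + 2·9 = 91
  a_9 = -1·91 + 0·-47 + -2·23 + 2·-13 = -163
  a_10 = -1·-163 + 0·91 + -2·-47 + 2·23 = 303

-1,0,-2,2 ; 303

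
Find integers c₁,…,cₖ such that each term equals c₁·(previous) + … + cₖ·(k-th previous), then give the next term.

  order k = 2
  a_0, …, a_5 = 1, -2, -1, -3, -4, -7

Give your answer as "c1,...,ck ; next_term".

1,1 ; -11

  a_2 = 1·-2 + 1·1 = -1
  a_3 = 1·-1 + 1·-2 = -3
  a_4 = 1·-3 + 1·-1 = -4
  a_5 = 1·-4 + 1·-3 = -7
  a_6 = 1·-7 + 1·-4 = -11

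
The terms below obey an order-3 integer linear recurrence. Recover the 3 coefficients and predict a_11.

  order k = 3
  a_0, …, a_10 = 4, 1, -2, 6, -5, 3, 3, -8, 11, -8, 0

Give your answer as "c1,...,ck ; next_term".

-1,0,1 ; 11

  a_3 = -1·-2 + 0·1 + 1·4 = 6
  a_4 = -1·6 + 0·-2 + 1·1 = -5
  a_5 = -1·-5 + 0·6 + 1·-2 = 3
  a_6 = -1·3 + 0·-5 + 1·6 = 3
  a_7 = -1·3 + 0·3 + 1·-5 = -8
  a_8 = -1·-8 + 0·3 + 1·3 = 11
  a_9 = -1·11 + 0·-8 + 1·3 = -8
  a_10 = -1·-8 + 0·11 + 1·-8 = 0
  a_11 = -1·0 + 0·-8 + 1·11 = 11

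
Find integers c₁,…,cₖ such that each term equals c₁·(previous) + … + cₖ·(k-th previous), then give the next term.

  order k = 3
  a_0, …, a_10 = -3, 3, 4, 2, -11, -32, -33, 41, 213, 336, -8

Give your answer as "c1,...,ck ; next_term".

2,-3,-1 ; -1237

  a_3 = 2·4 + -3·3 + -1·-3 = 2
  a_4 = 2·2 + -3·4 + -1·3 = -11
  a_5 = 2·-11 + -3·2 + -1·4 = -32
  a_6 = 2·-32 + -3·-11 + -1·2 = -33
  a_7 = 2·-33 + -3·-32 + -1·-11 = 41
  a_8 = 2·41 + -3·-33 + -1·-32 = 213
  a_9 = 2·213 + -3·41 + -1·-33 = 336
  a_10 = 2·336 + -3·213 + -1·41 = -8
  a_11 = 2·-8 + -3·336 + -1·213 = -1237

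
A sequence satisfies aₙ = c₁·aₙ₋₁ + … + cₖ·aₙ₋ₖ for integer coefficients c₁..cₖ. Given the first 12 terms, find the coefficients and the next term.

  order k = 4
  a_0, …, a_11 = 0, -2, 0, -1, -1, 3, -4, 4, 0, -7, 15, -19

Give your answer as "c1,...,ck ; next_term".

  a_4 = -1·-1 + 0·0 + 1·-2 + -1·0 = -1
  a_5 = -1·-1 + 0·-1 + 1·0 + -1·-2 = 3
  a_6 = -1·3 + 0·-1 + 1·-1 + -1·0 = -4
  a_7 = -1·-4 + 0·3 + 1·-1 + -1·-1 = 4
  a_8 = -1·4 + 0·-4 + 1·3 + -1·-1 = 0
  a_9 = -1·0 + 0·4 + 1·-4 + -1·3 = -7
  a_10 = -1·-7 + 0·0 + 1·4 + -1·-4 = 15
  a_11 = -1·15 + 0·-7 + 1·0 + -1·4 = -19
  a_12 = -1·-19 + 0·15 + 1·-7 + -1·0 = 12

-1,0,1,-1 ; 12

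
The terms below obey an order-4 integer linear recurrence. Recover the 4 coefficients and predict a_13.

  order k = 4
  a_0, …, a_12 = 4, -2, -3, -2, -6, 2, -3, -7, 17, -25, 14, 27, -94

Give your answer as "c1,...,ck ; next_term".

-1,0,2,-1 ; 147

  a_4 = -1·-2 + 0·-3 + 2·-2 + -1·4 = -6
  a_5 = -1·-6 + 0·-2 + 2·-3 + -1·-2 = 2
  a_6 = -1·2 + 0·-6 + 2·-2 + -1·-3 = -3
  a_7 = -1·-3 + 0·2 + 2·-6 + -1·-2 = -7
  a_8 = -1·-7 + 0·-3 + 2·2 + -1·-6 = 17
  a_9 = -1·17 + 0·-7 + 2·-3 + -1·2 = -25
  a_10 = -1·-25 + 0·17 + 2·-7 + -1·-3 = 14
  a_11 = -1·14 + 0·-25 + 2·17 + -1·-7 = 27
  a_12 = -1·27 + 0·14 + 2·-25 + -1·17 = -94
  a_13 = -1·-94 + 0·27 + 2·14 + -1·-25 = 147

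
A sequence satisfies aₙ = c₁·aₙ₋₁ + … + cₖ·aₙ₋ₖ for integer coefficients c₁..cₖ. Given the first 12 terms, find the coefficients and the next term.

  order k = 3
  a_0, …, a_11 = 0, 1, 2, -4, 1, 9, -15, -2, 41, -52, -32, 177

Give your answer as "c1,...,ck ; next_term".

  a_3 = -1·2 + -2·1 + 1·0 = -4
  a_4 = -1·-4 + -2·2 + 1·1 = 1
  a_5 = -1·1 + -2·-4 + 1·2 = 9
  a_6 = -1·9 + -2·1 + 1·-4 = -15
  a_7 = -1·-15 + -2·9 + 1·1 = -2
  a_8 = -1·-2 + -2·-15 + 1·9 = 41
  a_9 = -1·41 + -2·-2 + 1·-15 = -52
  a_10 = -1·-52 + -2·41 + 1·-2 = -32
  a_11 = -1·-32 + -2·-52 + 1·41 = 177
  a_12 = -1·177 + -2·-32 + 1·-52 = -165

-1,-2,1 ; -165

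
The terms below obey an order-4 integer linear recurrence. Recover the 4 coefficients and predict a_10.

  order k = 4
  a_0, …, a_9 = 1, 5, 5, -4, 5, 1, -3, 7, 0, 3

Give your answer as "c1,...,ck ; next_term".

  a_4 = 1·-4 + 1·5 + 1·5 + -1·1 = 5
  a_5 = 1·5 + 1·-4 + 1·5 + -1·5 = 1
  a_6 = 1·1 + 1·5 + 1·-4 + -1·5 = -3
  a_7 = 1·-3 + 1·1 + 1·5 + -1·-4 = 7
  a_8 = 1·7 + 1·-3 + 1·1 + -1·5 = 0
  a_9 = 1·0 + 1·7 + 1·-3 + -1·1 = 3
  a_10 = 1·3 + 1·0 + 1·7 + -1·-3 = 13

1,1,1,-1 ; 13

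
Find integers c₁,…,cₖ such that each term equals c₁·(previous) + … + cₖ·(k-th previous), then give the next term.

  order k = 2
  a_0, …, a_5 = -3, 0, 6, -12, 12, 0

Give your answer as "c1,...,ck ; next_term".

  a_2 = -2·0 + -2·-3 = 6
  a_3 = -2·6 + -2·0 = -12
  a_4 = -2·-12 + -2·6 = 12
  a_5 = -2·12 + -2·-12 = 0
  a_6 = -2·0 + -2·12 = -24

-2,-2 ; -24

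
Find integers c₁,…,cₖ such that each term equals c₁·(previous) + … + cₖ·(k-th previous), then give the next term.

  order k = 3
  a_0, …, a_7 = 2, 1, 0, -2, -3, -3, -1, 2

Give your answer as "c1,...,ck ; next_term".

1,0,-1 ; 5

  a_3 = 1·0 + 0·1 + -1·2 = -2
  a_4 = 1·-2 + 0·0 + -1·1 = -3
  a_5 = 1·-3 + 0·-2 + -1·0 = -3
  a_6 = 1·-3 + 0·-3 + -1·-2 = -1
  a_7 = 1·-1 + 0·-3 + -1·-3 = 2
  a_8 = 1·2 + 0·-1 + -1·-3 = 5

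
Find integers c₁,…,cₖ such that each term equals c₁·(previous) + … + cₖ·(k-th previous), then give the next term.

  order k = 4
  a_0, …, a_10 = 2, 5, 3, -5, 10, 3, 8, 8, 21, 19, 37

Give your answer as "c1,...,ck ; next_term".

  a_4 = 0·-5 + 1·3 + 1·5 + 1·2 = 10
  a_5 = 0·10 + 1·-5 + 1·3 + 1·5 = 3
  a_6 = 0·3 + 1·10 + 1·-5 + 1·3 = 8
  a_7 = 0·8 + 1·3 + 1·10 + 1·-5 = 8
  a_8 = 0·8 + 1·8 + 1·3 + 1·10 = 21
  a_9 = 0·21 + 1·8 + 1·8 + 1·3 = 19
  a_10 = 0·19 + 1·21 + 1·8 + 1·8 = 37
  a_11 = 0·37 + 1·19 + 1·21 + 1·8 = 48

0,1,1,1 ; 48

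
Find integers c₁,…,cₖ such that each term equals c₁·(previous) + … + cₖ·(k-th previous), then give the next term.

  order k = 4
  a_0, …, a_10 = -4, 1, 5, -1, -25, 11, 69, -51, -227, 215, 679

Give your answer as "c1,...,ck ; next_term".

0,-2,1,4 ; -861

  a_4 = 0·-1 + -2·5 + 1·1 + 4·-4 = -25
  a_5 = 0·-25 + -2·-1 + 1·5 + 4·1 = 11
  a_6 = 0·11 + -2·-25 + 1·-1 + 4·5 = 69
  a_7 = 0·69 + -2·11 + 1·-25 + 4·-1 = -51
  a_8 = 0·-51 + -2·69 + 1·11 + 4·-25 = -227
  a_9 = 0·-227 + -2·-51 + 1·69 + 4·11 = 215
  a_10 = 0·215 + -2·-227 + 1·-51 + 4·69 = 679
  a_11 = 0·679 + -2·215 + 1·-227 + 4·-51 = -861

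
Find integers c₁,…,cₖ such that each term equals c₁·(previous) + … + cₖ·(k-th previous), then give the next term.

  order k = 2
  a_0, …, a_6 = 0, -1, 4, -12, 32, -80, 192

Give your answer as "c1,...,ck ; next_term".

  a_2 = -4·-1 + -4·0 = 4
  a_3 = -4·4 + -4·-1 = -12
  a_4 = -4·-12 + -4·4 = 32
  a_5 = -4·32 + -4·-12 = -80
  a_6 = -4·-80 + -4·32 = 192
  a_7 = -4·192 + -4·-80 = -448

-4,-4 ; -448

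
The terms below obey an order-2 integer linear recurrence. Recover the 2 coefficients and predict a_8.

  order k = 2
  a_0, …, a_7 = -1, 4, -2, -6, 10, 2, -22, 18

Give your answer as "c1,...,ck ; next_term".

-1,-2 ; 26

  a_2 = -1·4 + -2·-1 = -2
  a_3 = -1·-2 + -2·4 = -6
  a_4 = -1·-6 + -2·-2 = 10
  a_5 = -1·10 + -2·-6 = 2
  a_6 = -1·2 + -2·10 = -22
  a_7 = -1·-22 + -2·2 = 18
  a_8 = -1·18 + -2·-22 = 26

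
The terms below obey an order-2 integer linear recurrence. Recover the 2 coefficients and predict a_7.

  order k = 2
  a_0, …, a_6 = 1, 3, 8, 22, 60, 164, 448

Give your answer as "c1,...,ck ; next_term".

  a_2 = 2·3 + 2·1 = 8
  a_3 = 2·8 + 2·3 = 22
  a_4 = 2·22 + 2·8 = 60
  a_5 = 2·60 + 2·22 = 164
  a_6 = 2·164 + 2·60 = 448
  a_7 = 2·448 + 2·164 = 1224

2,2 ; 1224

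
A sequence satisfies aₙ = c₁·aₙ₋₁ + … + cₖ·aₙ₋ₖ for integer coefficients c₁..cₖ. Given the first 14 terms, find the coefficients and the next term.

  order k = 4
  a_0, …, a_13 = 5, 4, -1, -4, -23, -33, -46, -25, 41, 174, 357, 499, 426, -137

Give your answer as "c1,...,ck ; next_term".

1,1,-2,-2 ; -1423

  a_4 = 1·-4 + 1·-1 + -2·4 + -2·5 = -23
  a_5 = 1·-23 + 1·-4 + -2·-1 + -2·4 = -33
  a_6 = 1·-33 + 1·-23 + -2·-4 + -2·-1 = -46
  a_7 = 1·-46 + 1·-33 + -2·-23 + -2·-4 = -25
  a_8 = 1·-25 + 1·-46 + -2·-33 + -2·-23 = 41
  a_9 = 1·41 + 1·-25 + -2·-46 + -2·-33 = 174
  a_10 = 1·174 + 1·41 + -2·-25 + -2·-46 = 357
  a_11 = 1·357 + 1·174 + -2·41 + -2·-25 = 499
  a_12 = 1·499 + 1·357 + -2·174 + -2·41 = 426
  a_13 = 1·426 + 1·499 + -2·357 + -2·174 = -137
  a_14 = 1·-137 + 1·426 + -2·499 + -2·357 = -1423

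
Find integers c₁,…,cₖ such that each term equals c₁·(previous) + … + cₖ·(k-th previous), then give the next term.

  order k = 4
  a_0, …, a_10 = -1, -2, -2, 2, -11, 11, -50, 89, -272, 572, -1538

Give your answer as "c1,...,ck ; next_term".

  a_4 = -1·2 + 3·-2 + 0·-2 + 3·-1 = -11
  a_5 = -1·-11 + 3·2 + 0·-2 + 3·-2 = 11
  a_6 = -1·11 + 3·-11 + 0·2 + 3·-2 = -50
  a_7 = -1·-50 + 3·11 + 0·-11 + 3·2 = 89
  a_8 = -1·89 + 3·-50 + 0·11 + 3·-11 = -272
  a_9 = -1·-272 + 3·89 + 0·-50 + 3·11 = 572
  a_10 = -1·572 + 3·-272 + 0·89 + 3·-50 = -1538
  a_11 = -1·-1538 + 3·572 + 0·-272 + 3·89 = 3521

-1,3,0,3 ; 3521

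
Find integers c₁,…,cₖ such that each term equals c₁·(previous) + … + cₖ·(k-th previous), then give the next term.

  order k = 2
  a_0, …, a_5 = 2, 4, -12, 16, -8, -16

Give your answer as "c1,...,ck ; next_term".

-2,-2 ; 48

  a_2 = -2·4 + -2·2 = -12
  a_3 = -2·-12 + -2·4 = 16
  a_4 = -2·16 + -2·-12 = -8
  a_5 = -2·-8 + -2·16 = -16
  a_6 = -2·-16 + -2·-8 = 48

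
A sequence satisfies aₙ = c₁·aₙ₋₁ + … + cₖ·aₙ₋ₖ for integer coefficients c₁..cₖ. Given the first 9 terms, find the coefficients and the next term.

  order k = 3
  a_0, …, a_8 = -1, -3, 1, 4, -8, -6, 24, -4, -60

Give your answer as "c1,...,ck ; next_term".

0,-2,2 ; 56

  a_3 = 0·1 + -2·-3 + 2·-1 = 4
  a_4 = 0·4 + -2·1 + 2·-3 = -8
  a_5 = 0·-8 + -2·4 + 2·1 = -6
  a_6 = 0·-6 + -2·-8 + 2·4 = 24
  a_7 = 0·24 + -2·-6 + 2·-8 = -4
  a_8 = 0·-4 + -2·24 + 2·-6 = -60
  a_9 = 0·-60 + -2·-4 + 2·24 = 56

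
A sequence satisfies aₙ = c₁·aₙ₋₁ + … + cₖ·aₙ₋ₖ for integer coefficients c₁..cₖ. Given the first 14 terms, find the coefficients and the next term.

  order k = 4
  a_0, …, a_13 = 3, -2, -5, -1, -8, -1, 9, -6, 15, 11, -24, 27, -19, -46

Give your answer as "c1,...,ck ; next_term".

0,0,1,-2 ; 75

  a_4 = 0·-1 + 0·-5 + 1·-2 + -2·3 = -8
  a_5 = 0·-8 + 0·-1 + 1·-5 + -2·-2 = -1
  a_6 = 0·-1 + 0·-8 + 1·-1 + -2·-5 = 9
  a_7 = 0·9 + 0·-1 + 1·-8 + -2·-1 = -6
  a_8 = 0·-6 + 0·9 + 1·-1 + -2·-8 = 15
  a_9 = 0·15 + 0·-6 + 1·9 + -2·-1 = 11
  a_10 = 0·11 + 0·15 + 1·-6 + -2·9 = -24
  a_11 = 0·-24 + 0·11 + 1·15 + -2·-6 = 27
  a_12 = 0·27 + 0·-24 + 1·11 + -2·15 = -19
  a_13 = 0·-19 + 0·27 + 1·-24 + -2·11 = -46
  a_14 = 0·-46 + 0·-19 + 1·27 + -2·-24 = 75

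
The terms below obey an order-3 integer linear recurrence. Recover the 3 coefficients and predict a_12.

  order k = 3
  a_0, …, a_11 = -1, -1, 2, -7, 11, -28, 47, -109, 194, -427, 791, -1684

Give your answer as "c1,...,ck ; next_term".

-1,3,2 ; 3203

  a_3 = -1·2 + 3·-1 + 2·-1 = -7
  a_4 = -1·-7 + 3·2 + 2·-1 = 11
  a_5 = -1·11 + 3·-7 + 2·2 = -28
  a_6 = -1·-28 + 3·11 + 2·-7 = 47
  a_7 = -1·47 + 3·-28 + 2·11 = -109
  a_8 = -1·-109 + 3·47 + 2·-28 = 194
  a_9 = -1·194 + 3·-109 + 2·47 = -427
  a_10 = -1·-427 + 3·194 + 2·-109 = 791
  a_11 = -1·791 + 3·-427 + 2·194 = -1684
  a_12 = -1·-1684 + 3·791 + 2·-427 = 3203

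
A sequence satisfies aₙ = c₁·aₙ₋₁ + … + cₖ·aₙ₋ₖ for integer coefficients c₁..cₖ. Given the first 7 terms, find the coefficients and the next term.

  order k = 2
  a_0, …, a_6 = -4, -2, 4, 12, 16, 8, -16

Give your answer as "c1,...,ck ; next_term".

2,-2 ; -48

  a_2 = 2·-2 + -2·-4 = 4
  a_3 = 2·4 + -2·-2 = 12
  a_4 = 2·12 + -2·4 = 16
  a_5 = 2·16 + -2·12 = 8
  a_6 = 2·8 + -2·16 = -16
  a_7 = 2·-16 + -2·8 = -48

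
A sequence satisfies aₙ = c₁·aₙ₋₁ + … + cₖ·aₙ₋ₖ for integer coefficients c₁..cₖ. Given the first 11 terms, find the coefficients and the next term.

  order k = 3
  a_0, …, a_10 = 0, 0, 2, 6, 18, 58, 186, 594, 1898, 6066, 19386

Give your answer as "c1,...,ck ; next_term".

  a_3 = 3·2 + 0·0 + 2·0 = 6
  a_4 = 3·6 + 0·2 + 2·0 = 18
  a_5 = 3·18 + 0·6 + 2·2 = 58
  a_6 = 3·58 + 0·18 + 2·6 = 186
  a_7 = 3·186 + 0·58 + 2·18 = 594
  a_8 = 3·594 + 0·186 + 2·58 = 1898
  a_9 = 3·1898 + 0·594 + 2·186 = 6066
  a_10 = 3·6066 + 0·1898 + 2·594 = 19386
  a_11 = 3·19386 + 0·6066 + 2·1898 = 61954

3,0,2 ; 61954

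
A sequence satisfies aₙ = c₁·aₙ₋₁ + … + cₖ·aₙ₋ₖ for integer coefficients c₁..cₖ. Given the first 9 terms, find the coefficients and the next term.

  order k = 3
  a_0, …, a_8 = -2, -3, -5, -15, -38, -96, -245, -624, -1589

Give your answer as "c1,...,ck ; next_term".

2,1,1 ; -4047

  a_3 = 2·-5 + 1·-3 + 1·-2 = -15
  a_4 = 2·-15 + 1·-5 + 1·-3 = -38
  a_5 = 2·-38 + 1·-15 + 1·-5 = -96
  a_6 = 2·-96 + 1·-38 + 1·-15 = -245
  a_7 = 2·-245 + 1·-96 + 1·-38 = -624
  a_8 = 2·-624 + 1·-245 + 1·-96 = -1589
  a_9 = 2·-1589 + 1·-624 + 1·-245 = -4047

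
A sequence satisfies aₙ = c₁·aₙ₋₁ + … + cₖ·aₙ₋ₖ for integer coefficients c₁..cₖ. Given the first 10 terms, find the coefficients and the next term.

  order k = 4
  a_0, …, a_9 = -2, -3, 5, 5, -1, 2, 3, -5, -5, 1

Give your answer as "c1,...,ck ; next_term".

  a_4 = 1·5 + -1·5 + 1·-3 + -1·-2 = -1
  a_5 = 1·-1 + -1·5 + 1·5 + -1·-3 = 2
  a_6 = 1·2 + -1·-1 + 1·5 + -1·5 = 3
  a_7 = 1·3 + -1·2 + 1·-1 + -1·5 = -5
  a_8 = 1·-5 + -1·3 + 1·2 + -1·-1 = -5
  a_9 = 1·-5 + -1·-5 + 1·3 + -1·2 = 1
  a_10 = 1·1 + -1·-5 + 1·-5 + -1·3 = -2

1,-1,1,-1 ; -2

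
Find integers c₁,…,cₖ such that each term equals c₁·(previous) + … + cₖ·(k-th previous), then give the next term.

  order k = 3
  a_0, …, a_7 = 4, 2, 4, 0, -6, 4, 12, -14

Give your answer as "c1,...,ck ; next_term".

  a_3 = 0·4 + -2·2 + 1·4 = 0
  a_4 = 0·0 + -2·4 + 1·2 = -6
  a_5 = 0·-6 + -2·0 + 1·4 = 4
  a_6 = 0·4 + -2·-6 + 1·0 = 12
  a_7 = 0·12 + -2·4 + 1·-6 = -14
  a_8 = 0·-14 + -2·12 + 1·4 = -20

0,-2,1 ; -20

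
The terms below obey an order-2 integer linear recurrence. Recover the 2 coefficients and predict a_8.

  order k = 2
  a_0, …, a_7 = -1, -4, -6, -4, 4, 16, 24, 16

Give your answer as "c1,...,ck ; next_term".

2,-2 ; -16

  a_2 = 2·-4 + -2·-1 = -6
  a_3 = 2·-6 + -2·-4 = -4
  a_4 = 2·-4 + -2·-6 = 4
  a_5 = 2·4 + -2·-4 = 16
  a_6 = 2·16 + -2·4 = 24
  a_7 = 2·24 + -2·16 = 16
  a_8 = 2·16 + -2·24 = -16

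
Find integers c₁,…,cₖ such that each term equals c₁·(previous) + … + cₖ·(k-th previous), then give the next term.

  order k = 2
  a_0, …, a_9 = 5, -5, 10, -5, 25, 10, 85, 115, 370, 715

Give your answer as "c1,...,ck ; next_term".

1,3 ; 1825

  a_2 = 1·-5 + 3·5 = 10
  a_3 = 1·10 + 3·-5 = -5
  a_4 = 1·-5 + 3·10 = 25
  a_5 = 1·25 + 3·-5 = 10
  a_6 = 1·10 + 3·25 = 85
  a_7 = 1·85 + 3·10 = 115
  a_8 = 1·115 + 3·85 = 370
  a_9 = 1·370 + 3·115 = 715
  a_10 = 1·715 + 3·370 = 1825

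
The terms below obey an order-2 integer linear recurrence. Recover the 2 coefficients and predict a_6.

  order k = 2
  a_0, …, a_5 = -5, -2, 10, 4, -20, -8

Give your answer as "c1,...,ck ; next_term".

  a_2 = 0·-2 + -2·-5 = 10
  a_3 = 0·10 + -2·-2 = 4
  a_4 = 0·4 + -2·10 = -20
  a_5 = 0·-20 + -2·4 = -8
  a_6 = 0·-8 + -2·-20 = 40

0,-2 ; 40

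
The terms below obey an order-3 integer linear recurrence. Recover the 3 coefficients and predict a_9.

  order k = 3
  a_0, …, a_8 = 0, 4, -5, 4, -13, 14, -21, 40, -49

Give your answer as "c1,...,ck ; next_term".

0,1,-2 ; 82

  a_3 = 0·-5 + 1·4 + -2·0 = 4
  a_4 = 0·4 + 1·-5 + -2·4 = -13
  a_5 = 0·-13 + 1·4 + -2·-5 = 14
  a_6 = 0·14 + 1·-13 + -2·4 = -21
  a_7 = 0·-21 + 1·14 + -2·-13 = 40
  a_8 = 0·40 + 1·-21 + -2·14 = -49
  a_9 = 0·-49 + 1·40 + -2·-21 = 82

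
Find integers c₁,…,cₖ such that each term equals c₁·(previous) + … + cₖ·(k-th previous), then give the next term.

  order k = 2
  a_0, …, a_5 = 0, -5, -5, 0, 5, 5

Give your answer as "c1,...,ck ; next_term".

1,-1 ; 0

  a_2 = 1·-5 + -1·0 = -5
  a_3 = 1·-5 + -1·-5 = 0
  a_4 = 1·0 + -1·-5 = 5
  a_5 = 1·5 + -1·0 = 5
  a_6 = 1·5 + -1·5 = 0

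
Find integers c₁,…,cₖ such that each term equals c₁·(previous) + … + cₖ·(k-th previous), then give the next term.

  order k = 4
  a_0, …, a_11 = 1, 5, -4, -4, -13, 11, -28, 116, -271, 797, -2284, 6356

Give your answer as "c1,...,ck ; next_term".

  a_4 = -2·-4 + 2·-4 + -2·5 + -3·1 = -13
  a_5 = -2·-13 + 2·-4 + -2·-4 + -3·5 = 11
  a_6 = -2·11 + 2·-13 + -2·-4 + -3·-4 = -28
  a_7 = -2·-28 + 2·11 + -2·-13 + -3·-4 = 116
  a_8 = -2·116 + 2·-28 + -2·11 + -3·-13 = -271
  a_9 = -2·-271 + 2·116 + -2·-28 + -3·11 = 797
  a_10 = -2·797 + 2·-271 + -2·116 + -3·-28 = -2284
  a_11 = -2·-2284 + 2·797 + -2·-271 + -3·116 = 6356
  a_12 = -2·6356 + 2·-2284 + -2·797 + -3·-271 = -18061

-2,2,-2,-3 ; -18061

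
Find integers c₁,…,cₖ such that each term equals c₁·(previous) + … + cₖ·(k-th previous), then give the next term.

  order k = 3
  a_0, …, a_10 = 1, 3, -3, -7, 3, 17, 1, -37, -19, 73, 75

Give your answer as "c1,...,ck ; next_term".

  a_3 = 0·-3 + -2·3 + -1·1 = -7
  a_4 = 0·-7 + -2·-3 + -1·3 = 3
  a_5 = 0·3 + -2·-7 + -1·-3 = 17
  a_6 = 0·17 + -2·3 + -1·-7 = 1
  a_7 = 0·1 + -2·17 + -1·3 = -37
  a_8 = 0·-37 + -2·1 + -1·17 = -19
  a_9 = 0·-19 + -2·-37 + -1·1 = 73
  a_10 = 0·73 + -2·-19 + -1·-37 = 75
  a_11 = 0·75 + -2·73 + -1·-19 = -127

0,-2,-1 ; -127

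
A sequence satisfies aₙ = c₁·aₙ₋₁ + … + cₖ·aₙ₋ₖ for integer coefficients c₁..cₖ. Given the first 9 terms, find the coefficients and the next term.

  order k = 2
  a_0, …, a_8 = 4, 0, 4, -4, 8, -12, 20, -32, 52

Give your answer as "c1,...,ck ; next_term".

  a_2 = -1·0 + 1·4 = 4
  a_3 = -1·4 + 1·0 = -4
  a_4 = -1·-4 + 1·4 = 8
  a_5 = -1·8 + 1·-4 = -12
  a_6 = -1·-12 + 1·8 = 20
  a_7 = -1·20 + 1·-12 = -32
  a_8 = -1·-32 + 1·20 = 52
  a_9 = -1·52 + 1·-32 = -84

-1,1 ; -84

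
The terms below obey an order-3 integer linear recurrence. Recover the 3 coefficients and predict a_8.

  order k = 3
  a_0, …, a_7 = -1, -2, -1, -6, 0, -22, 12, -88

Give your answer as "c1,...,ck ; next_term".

0,4,-2 ; 92

  a_3 = 0·-1 + 4·-2 + -2·-1 = -6
  a_4 = 0·-6 + 4·-1 + -2·-2 = 0
  a_5 = 0·0 + 4·-6 + -2·-1 = -22
  a_6 = 0·-22 + 4·0 + -2·-6 = 12
  a_7 = 0·12 + 4·-22 + -2·0 = -88
  a_8 = 0·-88 + 4·12 + -2·-22 = 92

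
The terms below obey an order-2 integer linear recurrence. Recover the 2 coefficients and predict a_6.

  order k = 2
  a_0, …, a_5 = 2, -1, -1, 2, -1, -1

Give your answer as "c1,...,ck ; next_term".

  a_2 = -1·-1 + -1·2 = -1
  a_3 = -1·-1 + -1·-1 = 2
  a_4 = -1·2 + -1·-1 = -1
  a_5 = -1·-1 + -1·2 = -1
  a_6 = -1·-1 + -1·-1 = 2

-1,-1 ; 2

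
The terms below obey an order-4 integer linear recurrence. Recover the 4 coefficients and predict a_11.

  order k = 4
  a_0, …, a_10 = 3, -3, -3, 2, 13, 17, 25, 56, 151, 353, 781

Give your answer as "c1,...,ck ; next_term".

  a_4 = 2·2 + 0·-3 + 0·-3 + 3·3 = 13
  a_5 = 2·13 + 0·2 + 0·-3 + 3·-3 = 17
  a_6 = 2·17 + 0·13 + 0·2 + 3·-3 = 25
  a_7 = 2·25 + 0·17 + 0·13 + 3·2 = 56
  a_8 = 2·56 + 0·25 + 0·17 + 3·13 = 151
  a_9 = 2·151 + 0·56 + 0·25 + 3·17 = 353
  a_10 = 2·353 + 0·151 + 0·56 + 3·25 = 781
  a_11 = 2·781 + 0·353 + 0·151 + 3·56 = 1730

2,0,0,3 ; 1730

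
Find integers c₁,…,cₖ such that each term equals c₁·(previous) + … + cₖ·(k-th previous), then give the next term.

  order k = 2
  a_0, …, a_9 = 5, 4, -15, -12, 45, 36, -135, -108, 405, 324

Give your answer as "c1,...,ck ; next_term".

  a_2 = 0·4 + -3·5 = -15
  a_3 = 0·-15 + -3·4 = -12
  a_4 = 0·-12 + -3·-15 = 45
  a_5 = 0·45 + -3·-12 = 36
  a_6 = 0·36 + -3·45 = -135
  a_7 = 0·-135 + -3·36 = -108
  a_8 = 0·-108 + -3·-135 = 405
  a_9 = 0·405 + -3·-108 = 324
  a_10 = 0·324 + -3·405 = -1215

0,-3 ; -1215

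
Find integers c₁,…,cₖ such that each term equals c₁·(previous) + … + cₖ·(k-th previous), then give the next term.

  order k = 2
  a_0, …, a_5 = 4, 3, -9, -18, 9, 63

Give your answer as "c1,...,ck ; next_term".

  a_2 = 1·3 + -3·4 = -9
  a_3 = 1·-9 + -3·3 = -18
  a_4 = 1·-18 + -3·-9 = 9
  a_5 = 1·9 + -3·-18 = 63
  a_6 = 1·63 + -3·9 = 36

1,-3 ; 36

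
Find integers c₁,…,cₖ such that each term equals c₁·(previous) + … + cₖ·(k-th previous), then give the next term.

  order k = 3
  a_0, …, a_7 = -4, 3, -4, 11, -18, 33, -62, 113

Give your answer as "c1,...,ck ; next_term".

-1,1,-1 ; -208

  a_3 = -1·-4 + 1·3 + -1·-4 = 11
  a_4 = -1·11 + 1·-4 + -1·3 = -18
  a_5 = -1·-18 + 1·11 + -1·-4 = 33
  a_6 = -1·33 + 1·-18 + -1·11 = -62
  a_7 = -1·-62 + 1·33 + -1·-18 = 113
  a_8 = -1·113 + 1·-62 + -1·33 = -208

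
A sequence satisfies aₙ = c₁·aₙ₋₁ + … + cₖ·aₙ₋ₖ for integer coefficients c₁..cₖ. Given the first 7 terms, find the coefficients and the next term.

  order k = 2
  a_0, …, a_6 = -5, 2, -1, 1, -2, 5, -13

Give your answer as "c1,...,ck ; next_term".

-3,-1 ; 34

  a_2 = -3·2 + -1·-5 = -1
  a_3 = -3·-1 + -1·2 = 1
  a_4 = -3·1 + -1·-1 = -2
  a_5 = -3·-2 + -1·1 = 5
  a_6 = -3·5 + -1·-2 = -13
  a_7 = -3·-13 + -1·5 = 34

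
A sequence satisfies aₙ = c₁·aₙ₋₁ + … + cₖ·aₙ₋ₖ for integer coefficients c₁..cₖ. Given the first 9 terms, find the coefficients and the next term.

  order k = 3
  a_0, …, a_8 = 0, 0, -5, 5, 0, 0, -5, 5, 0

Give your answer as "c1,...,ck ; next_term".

-1,-1,-1 ; 0

  a_3 = -1·-5 + -1·0 + -1·0 = 5
  a_4 = -1·5 + -1·-5 + -1·0 = 0
  a_5 = -1·0 + -1·5 + -1·-5 = 0
  a_6 = -1·0 + -1·0 + -1·5 = -5
  a_7 = -1·-5 + -1·0 + -1·0 = 5
  a_8 = -1·5 + -1·-5 + -1·0 = 0
  a_9 = -1·0 + -1·5 + -1·-5 = 0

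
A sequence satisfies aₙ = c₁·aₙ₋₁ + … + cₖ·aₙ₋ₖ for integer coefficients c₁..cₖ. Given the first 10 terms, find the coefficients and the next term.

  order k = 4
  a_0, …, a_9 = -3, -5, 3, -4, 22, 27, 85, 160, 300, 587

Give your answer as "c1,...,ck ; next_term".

  a_4 = 1·-4 + 3·3 + -1·-5 + -4·-3 = 22
  a_5 = 1·22 + 3·-4 + -1·3 + -4·-5 = 27
  a_6 = 1·27 + 3·22 + -1·-4 + -4·3 = 85
  a_7 = 1·85 + 3·27 + -1·22 + -4·-4 = 160
  a_8 = 1·160 + 3·85 + -1·27 + -4·22 = 300
  a_9 = 1·300 + 3·160 + -1·85 + -4·27 = 587
  a_10 = 1·587 + 3·300 + -1·160 + -4·85 = 987

1,3,-1,-4 ; 987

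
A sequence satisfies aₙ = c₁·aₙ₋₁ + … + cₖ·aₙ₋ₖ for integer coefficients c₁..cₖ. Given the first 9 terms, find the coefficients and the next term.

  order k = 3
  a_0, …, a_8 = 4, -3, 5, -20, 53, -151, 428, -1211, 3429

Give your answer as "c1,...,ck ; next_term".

  a_3 = -2·5 + 2·-3 + -1·4 = -20
  a_4 = -2·-20 + 2·5 + -1·-3 = 53
  a_5 = -2·53 + 2·-20 + -1·5 = -151
  a_6 = -2·-151 + 2·53 + -1·-20 = 428
  a_7 = -2·428 + 2·-151 + -1·53 = -1211
  a_8 = -2·-1211 + 2·428 + -1·-151 = 3429
  a_9 = -2·3429 + 2·-1211 + -1·428 = -9708

-2,2,-1 ; -9708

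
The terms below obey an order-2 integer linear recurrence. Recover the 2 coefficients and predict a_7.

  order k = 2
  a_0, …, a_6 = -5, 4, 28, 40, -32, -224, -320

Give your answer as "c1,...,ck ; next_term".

  a_2 = 2·4 + -4·-5 = 28
  a_3 = 2·28 + -4·4 = 40
  a_4 = 2·40 + -4·28 = -32
  a_5 = 2·-32 + -4·40 = -224
  a_6 = 2·-224 + -4·-32 = -320
  a_7 = 2·-320 + -4·-224 = 256

2,-4 ; 256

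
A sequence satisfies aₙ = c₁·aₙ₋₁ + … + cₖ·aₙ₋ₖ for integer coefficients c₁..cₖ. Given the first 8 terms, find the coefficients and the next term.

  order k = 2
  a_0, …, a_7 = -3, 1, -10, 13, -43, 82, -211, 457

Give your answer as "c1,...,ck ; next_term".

  a_2 = -1·1 + 3·-3 = -10
  a_3 = -1·-10 + 3·1 = 13
  a_4 = -1·13 + 3·-10 = -43
  a_5 = -1·-43 + 3·13 = 82
  a_6 = -1·82 + 3·-43 = -211
  a_7 = -1·-211 + 3·82 = 457
  a_8 = -1·457 + 3·-211 = -1090

-1,3 ; -1090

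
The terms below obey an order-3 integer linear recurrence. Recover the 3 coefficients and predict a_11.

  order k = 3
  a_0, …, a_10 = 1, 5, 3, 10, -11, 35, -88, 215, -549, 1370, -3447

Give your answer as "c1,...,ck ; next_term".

  a_3 = -1·3 + 3·5 + -2·1 = 10
  a_4 = -1·10 + 3·3 + -2·5 = -11
  a_5 = -1·-11 + 3·10 + -2·3 = 35
  a_6 = -1·35 + 3·-11 + -2·10 = -88
  a_7 = -1·-88 + 3·35 + -2·-11 = 215
  a_8 = -1·215 + 3·-88 + -2·35 = -549
  a_9 = -1·-549 + 3·215 + -2·-88 = 1370
  a_10 = -1·1370 + 3·-549 + -2·215 = -3447
  a_11 = -1·-3447 + 3·1370 + -2·-549 = 8655

-1,3,-2 ; 8655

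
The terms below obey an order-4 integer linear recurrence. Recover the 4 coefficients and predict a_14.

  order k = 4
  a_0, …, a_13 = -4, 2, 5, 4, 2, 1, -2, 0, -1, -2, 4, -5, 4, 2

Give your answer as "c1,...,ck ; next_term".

  a_4 = -1·4 + 0·5 + 1·2 + -1·-4 = 2
  a_5 = -1·2 + 0·4 + 1·5 + -1·2 = 1
  a_6 = -1·1 + 0·2 + 1·4 + -1·5 = -2
  a_7 = -1·-2 + 0·1 + 1·2 + -1·4 = 0
  a_8 = -1·0 + 0·-2 + 1·1 + -1·2 = -1
  a_9 = -1·-1 + 0·0 + 1·-2 + -1·1 = -2
  a_10 = -1·-2 + 0·-1 + 1·0 + -1·-2 = 4
  a_11 = -1·4 + 0·-2 + 1·-1 + -1·0 = -5
  a_12 = -1·-5 + 0·4 + 1·-2 + -1·-1 = 4
  a_13 = -1·4 + 0·-5 + 1·4 + -1·-2 = 2
  a_14 = -1·2 + 0·4 + 1·-5 + -1·4 = -11

-1,0,1,-1 ; -11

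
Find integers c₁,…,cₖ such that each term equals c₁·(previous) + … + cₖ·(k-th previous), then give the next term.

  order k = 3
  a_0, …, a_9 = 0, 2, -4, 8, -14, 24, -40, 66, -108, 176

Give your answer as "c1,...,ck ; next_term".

-2,0,1 ; -286

  a_3 = -2·-4 + 0·2 + 1·0 = 8
  a_4 = -2·8 + 0·-4 + 1·2 = -14
  a_5 = -2·-14 + 0·8 + 1·-4 = 24
  a_6 = -2·24 + 0·-14 + 1·8 = -40
  a_7 = -2·-40 + 0·24 + 1·-14 = 66
  a_8 = -2·66 + 0·-40 + 1·24 = -108
  a_9 = -2·-108 + 0·66 + 1·-40 = 176
  a_10 = -2·176 + 0·-108 + 1·66 = -286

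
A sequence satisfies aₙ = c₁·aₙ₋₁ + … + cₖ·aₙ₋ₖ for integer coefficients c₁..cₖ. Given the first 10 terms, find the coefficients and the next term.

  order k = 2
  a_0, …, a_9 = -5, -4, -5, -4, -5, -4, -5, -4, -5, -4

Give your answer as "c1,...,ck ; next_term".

0,1 ; -5

  a_2 = 0·-4 + 1·-5 = -5
  a_3 = 0·-5 + 1·-4 = -4
  a_4 = 0·-4 + 1·-5 = -5
  a_5 = 0·-5 + 1·-4 = -4
  a_6 = 0·-4 + 1·-5 = -5
  a_7 = 0·-5 + 1·-4 = -4
  a_8 = 0·-4 + 1·-5 = -5
  a_9 = 0·-5 + 1·-4 = -4
  a_10 = 0·-4 + 1·-5 = -5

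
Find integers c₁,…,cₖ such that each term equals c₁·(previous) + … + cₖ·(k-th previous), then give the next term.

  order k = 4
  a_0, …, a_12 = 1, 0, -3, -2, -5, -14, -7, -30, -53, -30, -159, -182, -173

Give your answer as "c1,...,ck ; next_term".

  a_4 = 0·-2 + 1·-3 + 4·0 + -2·1 = -5
  a_5 = 0·-5 + 1·-2 + 4·-3 + -2·0 = -14
  a_6 = 0·-14 + 1·-5 + 4·-2 + -2·-3 = -7
  a_7 = 0·-7 + 1·-14 + 4·-5 + -2·-2 = -30
  a_8 = 0·-30 + 1·-7 + 4·-14 + -2·-5 = -53
  a_9 = 0·-53 + 1·-30 + 4·-7 + -2·-14 = -30
  a_10 = 0·-30 + 1·-53 + 4·-30 + -2·-7 = -159
  a_11 = 0·-159 + 1·-30 + 4·-53 + -2·-30 = -182
  a_12 = 0·-182 + 1·-159 + 4·-30 + -2·-53 = -173
  a_13 = 0·-173 + 1·-182 + 4·-159 + -2·-30 = -758

0,1,4,-2 ; -758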